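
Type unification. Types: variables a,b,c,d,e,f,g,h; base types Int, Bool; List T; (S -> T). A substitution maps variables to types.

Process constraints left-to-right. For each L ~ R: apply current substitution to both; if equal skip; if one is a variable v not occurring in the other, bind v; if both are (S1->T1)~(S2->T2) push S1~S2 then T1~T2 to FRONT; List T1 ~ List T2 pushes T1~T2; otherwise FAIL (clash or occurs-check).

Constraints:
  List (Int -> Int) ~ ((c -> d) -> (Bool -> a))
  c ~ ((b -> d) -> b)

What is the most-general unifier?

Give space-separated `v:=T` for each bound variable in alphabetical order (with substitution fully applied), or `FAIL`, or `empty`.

step 1: unify List (Int -> Int) ~ ((c -> d) -> (Bool -> a))  [subst: {-} | 1 pending]
  clash: List (Int -> Int) vs ((c -> d) -> (Bool -> a))

Answer: FAIL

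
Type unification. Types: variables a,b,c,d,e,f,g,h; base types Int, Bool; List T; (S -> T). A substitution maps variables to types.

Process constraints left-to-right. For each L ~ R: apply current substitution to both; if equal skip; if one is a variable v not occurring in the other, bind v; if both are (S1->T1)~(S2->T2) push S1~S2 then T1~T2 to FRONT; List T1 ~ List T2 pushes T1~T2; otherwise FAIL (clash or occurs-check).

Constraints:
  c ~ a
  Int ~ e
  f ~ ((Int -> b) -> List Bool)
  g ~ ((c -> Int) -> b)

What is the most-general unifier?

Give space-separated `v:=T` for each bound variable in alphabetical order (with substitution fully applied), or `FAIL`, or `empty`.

Answer: c:=a e:=Int f:=((Int -> b) -> List Bool) g:=((a -> Int) -> b)

Derivation:
step 1: unify c ~ a  [subst: {-} | 3 pending]
  bind c := a
step 2: unify Int ~ e  [subst: {c:=a} | 2 pending]
  bind e := Int
step 3: unify f ~ ((Int -> b) -> List Bool)  [subst: {c:=a, e:=Int} | 1 pending]
  bind f := ((Int -> b) -> List Bool)
step 4: unify g ~ ((a -> Int) -> b)  [subst: {c:=a, e:=Int, f:=((Int -> b) -> List Bool)} | 0 pending]
  bind g := ((a -> Int) -> b)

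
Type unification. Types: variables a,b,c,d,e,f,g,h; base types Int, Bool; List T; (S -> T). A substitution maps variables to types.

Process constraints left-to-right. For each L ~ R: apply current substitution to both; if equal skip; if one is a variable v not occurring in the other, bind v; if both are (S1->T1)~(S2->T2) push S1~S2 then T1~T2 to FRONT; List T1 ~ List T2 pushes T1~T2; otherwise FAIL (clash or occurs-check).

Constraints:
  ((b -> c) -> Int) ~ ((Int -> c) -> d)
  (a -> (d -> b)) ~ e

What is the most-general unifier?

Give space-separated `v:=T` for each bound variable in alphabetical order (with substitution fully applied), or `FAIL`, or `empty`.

step 1: unify ((b -> c) -> Int) ~ ((Int -> c) -> d)  [subst: {-} | 1 pending]
  -> decompose arrow: push (b -> c)~(Int -> c), Int~d
step 2: unify (b -> c) ~ (Int -> c)  [subst: {-} | 2 pending]
  -> decompose arrow: push b~Int, c~c
step 3: unify b ~ Int  [subst: {-} | 3 pending]
  bind b := Int
step 4: unify c ~ c  [subst: {b:=Int} | 2 pending]
  -> identical, skip
step 5: unify Int ~ d  [subst: {b:=Int} | 1 pending]
  bind d := Int
step 6: unify (a -> (Int -> Int)) ~ e  [subst: {b:=Int, d:=Int} | 0 pending]
  bind e := (a -> (Int -> Int))

Answer: b:=Int d:=Int e:=(a -> (Int -> Int))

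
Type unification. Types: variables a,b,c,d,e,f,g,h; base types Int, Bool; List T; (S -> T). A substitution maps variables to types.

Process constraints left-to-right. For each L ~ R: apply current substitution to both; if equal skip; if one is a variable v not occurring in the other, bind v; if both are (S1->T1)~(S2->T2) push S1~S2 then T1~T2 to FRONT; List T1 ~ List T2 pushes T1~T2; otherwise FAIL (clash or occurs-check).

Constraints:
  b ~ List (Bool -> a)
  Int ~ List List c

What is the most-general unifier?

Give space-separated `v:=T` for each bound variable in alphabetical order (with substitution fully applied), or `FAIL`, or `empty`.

Answer: FAIL

Derivation:
step 1: unify b ~ List (Bool -> a)  [subst: {-} | 1 pending]
  bind b := List (Bool -> a)
step 2: unify Int ~ List List c  [subst: {b:=List (Bool -> a)} | 0 pending]
  clash: Int vs List List c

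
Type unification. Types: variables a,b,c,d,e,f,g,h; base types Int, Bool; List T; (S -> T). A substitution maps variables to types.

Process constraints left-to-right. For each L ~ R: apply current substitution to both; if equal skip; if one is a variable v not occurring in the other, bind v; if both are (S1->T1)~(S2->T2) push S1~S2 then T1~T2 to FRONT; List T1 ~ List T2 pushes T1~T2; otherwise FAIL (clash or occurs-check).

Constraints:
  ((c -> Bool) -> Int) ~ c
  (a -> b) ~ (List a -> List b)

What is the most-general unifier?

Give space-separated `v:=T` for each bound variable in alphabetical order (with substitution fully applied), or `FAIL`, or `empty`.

Answer: FAIL

Derivation:
step 1: unify ((c -> Bool) -> Int) ~ c  [subst: {-} | 1 pending]
  occurs-check fail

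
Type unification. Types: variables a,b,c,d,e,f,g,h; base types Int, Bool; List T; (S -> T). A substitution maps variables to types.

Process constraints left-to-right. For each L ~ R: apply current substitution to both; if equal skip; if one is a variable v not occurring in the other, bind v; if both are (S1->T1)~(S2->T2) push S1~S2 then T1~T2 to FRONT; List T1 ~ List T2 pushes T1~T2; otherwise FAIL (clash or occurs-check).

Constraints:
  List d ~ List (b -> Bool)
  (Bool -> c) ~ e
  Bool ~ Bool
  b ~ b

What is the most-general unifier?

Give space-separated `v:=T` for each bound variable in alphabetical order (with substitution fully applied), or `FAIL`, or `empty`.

step 1: unify List d ~ List (b -> Bool)  [subst: {-} | 3 pending]
  -> decompose List: push d~(b -> Bool)
step 2: unify d ~ (b -> Bool)  [subst: {-} | 3 pending]
  bind d := (b -> Bool)
step 3: unify (Bool -> c) ~ e  [subst: {d:=(b -> Bool)} | 2 pending]
  bind e := (Bool -> c)
step 4: unify Bool ~ Bool  [subst: {d:=(b -> Bool), e:=(Bool -> c)} | 1 pending]
  -> identical, skip
step 5: unify b ~ b  [subst: {d:=(b -> Bool), e:=(Bool -> c)} | 0 pending]
  -> identical, skip

Answer: d:=(b -> Bool) e:=(Bool -> c)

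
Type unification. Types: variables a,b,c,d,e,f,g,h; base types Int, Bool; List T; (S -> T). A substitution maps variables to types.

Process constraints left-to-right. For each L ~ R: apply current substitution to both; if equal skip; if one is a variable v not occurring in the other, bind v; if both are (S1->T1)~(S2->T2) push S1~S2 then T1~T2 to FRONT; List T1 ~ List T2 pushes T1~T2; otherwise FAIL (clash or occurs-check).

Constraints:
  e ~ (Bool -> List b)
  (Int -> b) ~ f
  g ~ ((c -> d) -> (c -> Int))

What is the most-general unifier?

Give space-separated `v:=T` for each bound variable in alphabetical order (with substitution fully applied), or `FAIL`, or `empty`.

step 1: unify e ~ (Bool -> List b)  [subst: {-} | 2 pending]
  bind e := (Bool -> List b)
step 2: unify (Int -> b) ~ f  [subst: {e:=(Bool -> List b)} | 1 pending]
  bind f := (Int -> b)
step 3: unify g ~ ((c -> d) -> (c -> Int))  [subst: {e:=(Bool -> List b), f:=(Int -> b)} | 0 pending]
  bind g := ((c -> d) -> (c -> Int))

Answer: e:=(Bool -> List b) f:=(Int -> b) g:=((c -> d) -> (c -> Int))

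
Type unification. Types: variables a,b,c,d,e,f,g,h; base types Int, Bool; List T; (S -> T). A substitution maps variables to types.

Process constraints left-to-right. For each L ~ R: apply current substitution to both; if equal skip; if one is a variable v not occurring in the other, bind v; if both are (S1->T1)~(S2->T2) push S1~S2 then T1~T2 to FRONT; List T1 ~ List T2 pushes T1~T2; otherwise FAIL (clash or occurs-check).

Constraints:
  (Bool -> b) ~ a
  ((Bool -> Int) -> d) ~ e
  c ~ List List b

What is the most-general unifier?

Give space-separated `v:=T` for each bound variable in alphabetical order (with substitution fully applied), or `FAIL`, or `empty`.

step 1: unify (Bool -> b) ~ a  [subst: {-} | 2 pending]
  bind a := (Bool -> b)
step 2: unify ((Bool -> Int) -> d) ~ e  [subst: {a:=(Bool -> b)} | 1 pending]
  bind e := ((Bool -> Int) -> d)
step 3: unify c ~ List List b  [subst: {a:=(Bool -> b), e:=((Bool -> Int) -> d)} | 0 pending]
  bind c := List List b

Answer: a:=(Bool -> b) c:=List List b e:=((Bool -> Int) -> d)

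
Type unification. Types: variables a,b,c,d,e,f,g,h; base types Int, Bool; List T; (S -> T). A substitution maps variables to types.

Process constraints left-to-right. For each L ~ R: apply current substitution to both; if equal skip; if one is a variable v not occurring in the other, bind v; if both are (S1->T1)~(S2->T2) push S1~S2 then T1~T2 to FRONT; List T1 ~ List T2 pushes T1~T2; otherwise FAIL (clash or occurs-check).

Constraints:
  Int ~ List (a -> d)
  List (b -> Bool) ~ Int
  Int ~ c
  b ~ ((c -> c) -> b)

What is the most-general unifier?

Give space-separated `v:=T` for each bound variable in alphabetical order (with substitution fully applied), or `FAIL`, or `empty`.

step 1: unify Int ~ List (a -> d)  [subst: {-} | 3 pending]
  clash: Int vs List (a -> d)

Answer: FAIL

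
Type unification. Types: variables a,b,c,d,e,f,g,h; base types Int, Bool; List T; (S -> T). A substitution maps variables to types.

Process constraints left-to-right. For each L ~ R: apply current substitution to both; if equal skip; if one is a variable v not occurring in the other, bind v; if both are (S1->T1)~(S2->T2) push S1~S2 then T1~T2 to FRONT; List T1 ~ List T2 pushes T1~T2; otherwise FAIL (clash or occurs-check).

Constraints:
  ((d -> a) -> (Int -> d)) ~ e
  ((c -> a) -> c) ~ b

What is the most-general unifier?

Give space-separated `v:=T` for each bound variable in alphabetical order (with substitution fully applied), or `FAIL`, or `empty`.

step 1: unify ((d -> a) -> (Int -> d)) ~ e  [subst: {-} | 1 pending]
  bind e := ((d -> a) -> (Int -> d))
step 2: unify ((c -> a) -> c) ~ b  [subst: {e:=((d -> a) -> (Int -> d))} | 0 pending]
  bind b := ((c -> a) -> c)

Answer: b:=((c -> a) -> c) e:=((d -> a) -> (Int -> d))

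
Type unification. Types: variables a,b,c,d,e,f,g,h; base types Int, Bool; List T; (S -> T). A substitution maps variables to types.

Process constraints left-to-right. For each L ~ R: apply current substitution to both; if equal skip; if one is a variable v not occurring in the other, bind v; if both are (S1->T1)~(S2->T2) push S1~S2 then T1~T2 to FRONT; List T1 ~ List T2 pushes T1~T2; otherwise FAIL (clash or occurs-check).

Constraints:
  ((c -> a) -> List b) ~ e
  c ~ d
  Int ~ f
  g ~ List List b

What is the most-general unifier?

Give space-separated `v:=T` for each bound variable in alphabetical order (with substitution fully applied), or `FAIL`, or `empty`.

step 1: unify ((c -> a) -> List b) ~ e  [subst: {-} | 3 pending]
  bind e := ((c -> a) -> List b)
step 2: unify c ~ d  [subst: {e:=((c -> a) -> List b)} | 2 pending]
  bind c := d
step 3: unify Int ~ f  [subst: {e:=((c -> a) -> List b), c:=d} | 1 pending]
  bind f := Int
step 4: unify g ~ List List b  [subst: {e:=((c -> a) -> List b), c:=d, f:=Int} | 0 pending]
  bind g := List List b

Answer: c:=d e:=((d -> a) -> List b) f:=Int g:=List List b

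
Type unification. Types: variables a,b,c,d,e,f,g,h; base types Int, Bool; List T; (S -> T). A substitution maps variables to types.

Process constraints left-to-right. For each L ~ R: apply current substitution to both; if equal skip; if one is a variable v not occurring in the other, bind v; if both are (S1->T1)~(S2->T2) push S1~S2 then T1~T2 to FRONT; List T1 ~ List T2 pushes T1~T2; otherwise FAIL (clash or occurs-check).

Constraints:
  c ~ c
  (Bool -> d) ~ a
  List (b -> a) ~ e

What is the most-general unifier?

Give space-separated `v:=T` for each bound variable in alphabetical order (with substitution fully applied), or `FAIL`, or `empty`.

Answer: a:=(Bool -> d) e:=List (b -> (Bool -> d))

Derivation:
step 1: unify c ~ c  [subst: {-} | 2 pending]
  -> identical, skip
step 2: unify (Bool -> d) ~ a  [subst: {-} | 1 pending]
  bind a := (Bool -> d)
step 3: unify List (b -> (Bool -> d)) ~ e  [subst: {a:=(Bool -> d)} | 0 pending]
  bind e := List (b -> (Bool -> d))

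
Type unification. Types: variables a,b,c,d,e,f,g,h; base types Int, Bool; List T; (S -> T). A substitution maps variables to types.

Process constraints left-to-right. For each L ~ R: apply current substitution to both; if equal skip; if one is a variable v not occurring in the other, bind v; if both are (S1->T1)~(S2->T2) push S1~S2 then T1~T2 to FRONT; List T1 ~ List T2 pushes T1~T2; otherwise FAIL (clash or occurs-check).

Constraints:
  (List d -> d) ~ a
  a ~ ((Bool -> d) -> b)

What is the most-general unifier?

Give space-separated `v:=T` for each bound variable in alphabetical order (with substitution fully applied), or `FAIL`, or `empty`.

Answer: FAIL

Derivation:
step 1: unify (List d -> d) ~ a  [subst: {-} | 1 pending]
  bind a := (List d -> d)
step 2: unify (List d -> d) ~ ((Bool -> d) -> b)  [subst: {a:=(List d -> d)} | 0 pending]
  -> decompose arrow: push List d~(Bool -> d), d~b
step 3: unify List d ~ (Bool -> d)  [subst: {a:=(List d -> d)} | 1 pending]
  clash: List d vs (Bool -> d)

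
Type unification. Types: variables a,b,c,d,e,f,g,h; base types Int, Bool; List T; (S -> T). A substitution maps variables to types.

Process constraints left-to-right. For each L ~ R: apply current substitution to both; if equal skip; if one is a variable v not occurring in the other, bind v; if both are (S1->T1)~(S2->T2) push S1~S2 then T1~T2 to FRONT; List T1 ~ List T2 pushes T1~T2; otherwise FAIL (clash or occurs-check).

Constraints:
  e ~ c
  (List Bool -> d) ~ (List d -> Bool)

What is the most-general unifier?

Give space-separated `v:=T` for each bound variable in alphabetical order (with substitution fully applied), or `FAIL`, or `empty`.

step 1: unify e ~ c  [subst: {-} | 1 pending]
  bind e := c
step 2: unify (List Bool -> d) ~ (List d -> Bool)  [subst: {e:=c} | 0 pending]
  -> decompose arrow: push List Bool~List d, d~Bool
step 3: unify List Bool ~ List d  [subst: {e:=c} | 1 pending]
  -> decompose List: push Bool~d
step 4: unify Bool ~ d  [subst: {e:=c} | 1 pending]
  bind d := Bool
step 5: unify Bool ~ Bool  [subst: {e:=c, d:=Bool} | 0 pending]
  -> identical, skip

Answer: d:=Bool e:=c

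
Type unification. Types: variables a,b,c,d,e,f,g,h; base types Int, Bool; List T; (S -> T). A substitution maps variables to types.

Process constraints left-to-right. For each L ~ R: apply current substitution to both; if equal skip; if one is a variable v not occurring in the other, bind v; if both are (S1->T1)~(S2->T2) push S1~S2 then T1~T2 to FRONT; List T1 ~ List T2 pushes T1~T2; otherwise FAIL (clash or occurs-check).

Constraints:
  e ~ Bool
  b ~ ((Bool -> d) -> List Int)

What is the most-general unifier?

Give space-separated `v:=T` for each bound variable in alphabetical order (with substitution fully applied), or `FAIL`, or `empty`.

Answer: b:=((Bool -> d) -> List Int) e:=Bool

Derivation:
step 1: unify e ~ Bool  [subst: {-} | 1 pending]
  bind e := Bool
step 2: unify b ~ ((Bool -> d) -> List Int)  [subst: {e:=Bool} | 0 pending]
  bind b := ((Bool -> d) -> List Int)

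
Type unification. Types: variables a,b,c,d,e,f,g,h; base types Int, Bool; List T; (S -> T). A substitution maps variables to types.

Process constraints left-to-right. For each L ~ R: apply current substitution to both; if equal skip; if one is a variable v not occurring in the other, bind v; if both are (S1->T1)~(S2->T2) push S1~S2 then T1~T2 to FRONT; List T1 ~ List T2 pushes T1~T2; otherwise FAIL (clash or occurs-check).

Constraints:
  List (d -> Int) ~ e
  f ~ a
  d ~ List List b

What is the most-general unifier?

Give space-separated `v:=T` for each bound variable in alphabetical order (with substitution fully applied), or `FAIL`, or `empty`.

Answer: d:=List List b e:=List (List List b -> Int) f:=a

Derivation:
step 1: unify List (d -> Int) ~ e  [subst: {-} | 2 pending]
  bind e := List (d -> Int)
step 2: unify f ~ a  [subst: {e:=List (d -> Int)} | 1 pending]
  bind f := a
step 3: unify d ~ List List b  [subst: {e:=List (d -> Int), f:=a} | 0 pending]
  bind d := List List b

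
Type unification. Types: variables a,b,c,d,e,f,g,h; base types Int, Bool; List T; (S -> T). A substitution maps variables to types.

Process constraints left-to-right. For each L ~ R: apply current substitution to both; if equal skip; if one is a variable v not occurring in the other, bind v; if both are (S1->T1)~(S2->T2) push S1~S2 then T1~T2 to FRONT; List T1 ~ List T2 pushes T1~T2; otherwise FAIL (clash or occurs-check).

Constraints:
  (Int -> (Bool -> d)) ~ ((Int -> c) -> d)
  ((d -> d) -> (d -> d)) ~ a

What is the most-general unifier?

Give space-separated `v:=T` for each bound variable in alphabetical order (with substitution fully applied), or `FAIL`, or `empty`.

Answer: FAIL

Derivation:
step 1: unify (Int -> (Bool -> d)) ~ ((Int -> c) -> d)  [subst: {-} | 1 pending]
  -> decompose arrow: push Int~(Int -> c), (Bool -> d)~d
step 2: unify Int ~ (Int -> c)  [subst: {-} | 2 pending]
  clash: Int vs (Int -> c)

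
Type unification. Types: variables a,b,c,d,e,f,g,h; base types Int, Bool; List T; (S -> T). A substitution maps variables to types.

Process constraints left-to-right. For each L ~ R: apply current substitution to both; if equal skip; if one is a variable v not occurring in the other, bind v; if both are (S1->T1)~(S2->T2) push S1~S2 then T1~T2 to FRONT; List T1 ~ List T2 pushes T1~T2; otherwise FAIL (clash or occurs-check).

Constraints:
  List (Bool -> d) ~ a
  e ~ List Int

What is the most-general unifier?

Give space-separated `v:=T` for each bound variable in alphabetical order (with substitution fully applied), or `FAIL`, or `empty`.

step 1: unify List (Bool -> d) ~ a  [subst: {-} | 1 pending]
  bind a := List (Bool -> d)
step 2: unify e ~ List Int  [subst: {a:=List (Bool -> d)} | 0 pending]
  bind e := List Int

Answer: a:=List (Bool -> d) e:=List Int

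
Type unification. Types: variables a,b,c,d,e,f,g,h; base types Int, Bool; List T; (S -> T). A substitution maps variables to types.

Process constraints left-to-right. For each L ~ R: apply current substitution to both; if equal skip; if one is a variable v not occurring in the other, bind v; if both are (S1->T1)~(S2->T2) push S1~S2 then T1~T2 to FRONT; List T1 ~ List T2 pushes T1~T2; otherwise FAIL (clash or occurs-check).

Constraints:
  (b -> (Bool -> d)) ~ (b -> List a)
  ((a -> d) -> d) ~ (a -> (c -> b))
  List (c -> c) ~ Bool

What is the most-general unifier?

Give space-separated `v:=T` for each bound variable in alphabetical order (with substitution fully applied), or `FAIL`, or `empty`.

Answer: FAIL

Derivation:
step 1: unify (b -> (Bool -> d)) ~ (b -> List a)  [subst: {-} | 2 pending]
  -> decompose arrow: push b~b, (Bool -> d)~List a
step 2: unify b ~ b  [subst: {-} | 3 pending]
  -> identical, skip
step 3: unify (Bool -> d) ~ List a  [subst: {-} | 2 pending]
  clash: (Bool -> d) vs List a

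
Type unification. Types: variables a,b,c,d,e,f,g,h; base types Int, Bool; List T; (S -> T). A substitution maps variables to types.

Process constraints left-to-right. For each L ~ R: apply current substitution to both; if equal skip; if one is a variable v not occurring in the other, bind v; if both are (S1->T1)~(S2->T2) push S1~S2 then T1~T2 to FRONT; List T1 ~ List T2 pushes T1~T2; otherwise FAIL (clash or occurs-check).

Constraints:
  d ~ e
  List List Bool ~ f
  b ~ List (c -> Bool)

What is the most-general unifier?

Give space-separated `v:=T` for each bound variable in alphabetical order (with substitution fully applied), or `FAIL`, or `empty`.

Answer: b:=List (c -> Bool) d:=e f:=List List Bool

Derivation:
step 1: unify d ~ e  [subst: {-} | 2 pending]
  bind d := e
step 2: unify List List Bool ~ f  [subst: {d:=e} | 1 pending]
  bind f := List List Bool
step 3: unify b ~ List (c -> Bool)  [subst: {d:=e, f:=List List Bool} | 0 pending]
  bind b := List (c -> Bool)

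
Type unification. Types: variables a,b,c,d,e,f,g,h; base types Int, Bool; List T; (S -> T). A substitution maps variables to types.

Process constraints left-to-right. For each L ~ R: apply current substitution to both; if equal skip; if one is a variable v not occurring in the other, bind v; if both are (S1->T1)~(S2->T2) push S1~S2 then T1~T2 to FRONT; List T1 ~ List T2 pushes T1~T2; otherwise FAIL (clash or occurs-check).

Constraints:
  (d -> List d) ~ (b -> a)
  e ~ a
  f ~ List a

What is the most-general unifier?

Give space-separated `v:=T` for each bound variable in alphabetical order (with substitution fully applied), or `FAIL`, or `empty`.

step 1: unify (d -> List d) ~ (b -> a)  [subst: {-} | 2 pending]
  -> decompose arrow: push d~b, List d~a
step 2: unify d ~ b  [subst: {-} | 3 pending]
  bind d := b
step 3: unify List b ~ a  [subst: {d:=b} | 2 pending]
  bind a := List b
step 4: unify e ~ List b  [subst: {d:=b, a:=List b} | 1 pending]
  bind e := List b
step 5: unify f ~ List List b  [subst: {d:=b, a:=List b, e:=List b} | 0 pending]
  bind f := List List b

Answer: a:=List b d:=b e:=List b f:=List List b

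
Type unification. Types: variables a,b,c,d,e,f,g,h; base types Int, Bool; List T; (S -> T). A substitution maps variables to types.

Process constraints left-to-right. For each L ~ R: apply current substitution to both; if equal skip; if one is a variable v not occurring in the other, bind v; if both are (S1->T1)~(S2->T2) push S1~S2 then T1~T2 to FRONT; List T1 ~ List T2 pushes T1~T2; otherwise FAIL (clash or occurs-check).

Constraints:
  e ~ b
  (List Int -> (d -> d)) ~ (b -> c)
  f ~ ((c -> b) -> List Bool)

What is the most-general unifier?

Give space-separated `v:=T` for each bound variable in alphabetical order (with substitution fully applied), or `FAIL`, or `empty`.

step 1: unify e ~ b  [subst: {-} | 2 pending]
  bind e := b
step 2: unify (List Int -> (d -> d)) ~ (b -> c)  [subst: {e:=b} | 1 pending]
  -> decompose arrow: push List Int~b, (d -> d)~c
step 3: unify List Int ~ b  [subst: {e:=b} | 2 pending]
  bind b := List Int
step 4: unify (d -> d) ~ c  [subst: {e:=b, b:=List Int} | 1 pending]
  bind c := (d -> d)
step 5: unify f ~ (((d -> d) -> List Int) -> List Bool)  [subst: {e:=b, b:=List Int, c:=(d -> d)} | 0 pending]
  bind f := (((d -> d) -> List Int) -> List Bool)

Answer: b:=List Int c:=(d -> d) e:=List Int f:=(((d -> d) -> List Int) -> List Bool)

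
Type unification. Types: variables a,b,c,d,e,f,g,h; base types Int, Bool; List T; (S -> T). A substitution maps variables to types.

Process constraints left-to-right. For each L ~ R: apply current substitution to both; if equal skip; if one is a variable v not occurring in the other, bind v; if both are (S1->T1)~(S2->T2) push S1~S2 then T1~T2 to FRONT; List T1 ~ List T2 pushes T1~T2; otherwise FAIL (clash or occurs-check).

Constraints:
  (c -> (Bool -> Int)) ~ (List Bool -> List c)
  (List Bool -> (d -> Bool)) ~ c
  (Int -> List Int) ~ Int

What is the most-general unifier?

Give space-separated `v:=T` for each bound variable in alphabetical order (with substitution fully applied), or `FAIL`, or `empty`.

step 1: unify (c -> (Bool -> Int)) ~ (List Bool -> List c)  [subst: {-} | 2 pending]
  -> decompose arrow: push c~List Bool, (Bool -> Int)~List c
step 2: unify c ~ List Bool  [subst: {-} | 3 pending]
  bind c := List Bool
step 3: unify (Bool -> Int) ~ List List Bool  [subst: {c:=List Bool} | 2 pending]
  clash: (Bool -> Int) vs List List Bool

Answer: FAIL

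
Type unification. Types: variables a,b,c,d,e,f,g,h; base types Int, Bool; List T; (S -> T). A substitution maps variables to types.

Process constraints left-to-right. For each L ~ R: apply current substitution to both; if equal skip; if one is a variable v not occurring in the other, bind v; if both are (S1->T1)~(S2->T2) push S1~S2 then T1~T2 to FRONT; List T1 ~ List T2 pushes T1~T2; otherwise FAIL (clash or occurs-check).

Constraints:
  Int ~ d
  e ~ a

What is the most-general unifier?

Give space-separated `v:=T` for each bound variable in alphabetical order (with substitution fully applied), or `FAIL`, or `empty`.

Answer: d:=Int e:=a

Derivation:
step 1: unify Int ~ d  [subst: {-} | 1 pending]
  bind d := Int
step 2: unify e ~ a  [subst: {d:=Int} | 0 pending]
  bind e := a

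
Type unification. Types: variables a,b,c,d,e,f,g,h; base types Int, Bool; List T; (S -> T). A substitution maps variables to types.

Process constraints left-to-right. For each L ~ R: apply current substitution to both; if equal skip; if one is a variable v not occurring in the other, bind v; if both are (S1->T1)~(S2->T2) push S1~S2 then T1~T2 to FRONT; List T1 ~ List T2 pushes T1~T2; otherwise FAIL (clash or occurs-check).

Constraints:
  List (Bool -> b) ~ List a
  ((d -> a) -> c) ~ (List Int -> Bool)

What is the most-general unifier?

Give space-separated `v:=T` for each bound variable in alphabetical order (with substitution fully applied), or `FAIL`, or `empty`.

step 1: unify List (Bool -> b) ~ List a  [subst: {-} | 1 pending]
  -> decompose List: push (Bool -> b)~a
step 2: unify (Bool -> b) ~ a  [subst: {-} | 1 pending]
  bind a := (Bool -> b)
step 3: unify ((d -> (Bool -> b)) -> c) ~ (List Int -> Bool)  [subst: {a:=(Bool -> b)} | 0 pending]
  -> decompose arrow: push (d -> (Bool -> b))~List Int, c~Bool
step 4: unify (d -> (Bool -> b)) ~ List Int  [subst: {a:=(Bool -> b)} | 1 pending]
  clash: (d -> (Bool -> b)) vs List Int

Answer: FAIL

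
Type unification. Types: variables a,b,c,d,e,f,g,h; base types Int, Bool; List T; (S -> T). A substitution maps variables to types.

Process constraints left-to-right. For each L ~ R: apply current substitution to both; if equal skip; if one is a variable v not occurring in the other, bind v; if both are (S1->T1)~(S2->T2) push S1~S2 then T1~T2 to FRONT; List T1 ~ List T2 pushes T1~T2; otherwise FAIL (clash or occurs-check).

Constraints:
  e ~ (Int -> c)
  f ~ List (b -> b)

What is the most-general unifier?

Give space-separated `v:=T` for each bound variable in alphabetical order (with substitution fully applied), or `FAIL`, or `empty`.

Answer: e:=(Int -> c) f:=List (b -> b)

Derivation:
step 1: unify e ~ (Int -> c)  [subst: {-} | 1 pending]
  bind e := (Int -> c)
step 2: unify f ~ List (b -> b)  [subst: {e:=(Int -> c)} | 0 pending]
  bind f := List (b -> b)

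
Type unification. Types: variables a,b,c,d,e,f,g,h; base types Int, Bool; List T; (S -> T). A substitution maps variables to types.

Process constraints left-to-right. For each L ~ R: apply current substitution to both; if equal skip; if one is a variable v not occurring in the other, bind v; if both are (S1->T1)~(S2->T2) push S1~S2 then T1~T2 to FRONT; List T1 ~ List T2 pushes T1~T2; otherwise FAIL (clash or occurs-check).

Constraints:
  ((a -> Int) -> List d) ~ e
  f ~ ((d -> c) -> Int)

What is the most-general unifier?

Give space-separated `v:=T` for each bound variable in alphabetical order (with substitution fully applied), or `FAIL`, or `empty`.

step 1: unify ((a -> Int) -> List d) ~ e  [subst: {-} | 1 pending]
  bind e := ((a -> Int) -> List d)
step 2: unify f ~ ((d -> c) -> Int)  [subst: {e:=((a -> Int) -> List d)} | 0 pending]
  bind f := ((d -> c) -> Int)

Answer: e:=((a -> Int) -> List d) f:=((d -> c) -> Int)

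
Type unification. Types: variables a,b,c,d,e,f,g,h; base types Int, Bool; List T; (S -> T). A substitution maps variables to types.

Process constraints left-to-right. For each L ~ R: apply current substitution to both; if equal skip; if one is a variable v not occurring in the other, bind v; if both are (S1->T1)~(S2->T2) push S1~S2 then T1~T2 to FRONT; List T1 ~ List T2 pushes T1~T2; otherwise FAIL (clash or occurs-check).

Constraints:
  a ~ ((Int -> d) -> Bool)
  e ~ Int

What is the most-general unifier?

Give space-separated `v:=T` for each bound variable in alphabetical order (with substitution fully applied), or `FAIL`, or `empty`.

step 1: unify a ~ ((Int -> d) -> Bool)  [subst: {-} | 1 pending]
  bind a := ((Int -> d) -> Bool)
step 2: unify e ~ Int  [subst: {a:=((Int -> d) -> Bool)} | 0 pending]
  bind e := Int

Answer: a:=((Int -> d) -> Bool) e:=Int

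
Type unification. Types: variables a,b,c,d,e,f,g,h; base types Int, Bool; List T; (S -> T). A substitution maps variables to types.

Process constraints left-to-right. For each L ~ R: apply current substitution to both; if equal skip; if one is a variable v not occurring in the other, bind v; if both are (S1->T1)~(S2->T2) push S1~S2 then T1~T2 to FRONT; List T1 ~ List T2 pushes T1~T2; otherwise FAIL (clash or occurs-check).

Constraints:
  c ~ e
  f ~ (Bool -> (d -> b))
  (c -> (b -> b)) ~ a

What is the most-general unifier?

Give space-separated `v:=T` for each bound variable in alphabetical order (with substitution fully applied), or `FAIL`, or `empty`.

step 1: unify c ~ e  [subst: {-} | 2 pending]
  bind c := e
step 2: unify f ~ (Bool -> (d -> b))  [subst: {c:=e} | 1 pending]
  bind f := (Bool -> (d -> b))
step 3: unify (e -> (b -> b)) ~ a  [subst: {c:=e, f:=(Bool -> (d -> b))} | 0 pending]
  bind a := (e -> (b -> b))

Answer: a:=(e -> (b -> b)) c:=e f:=(Bool -> (d -> b))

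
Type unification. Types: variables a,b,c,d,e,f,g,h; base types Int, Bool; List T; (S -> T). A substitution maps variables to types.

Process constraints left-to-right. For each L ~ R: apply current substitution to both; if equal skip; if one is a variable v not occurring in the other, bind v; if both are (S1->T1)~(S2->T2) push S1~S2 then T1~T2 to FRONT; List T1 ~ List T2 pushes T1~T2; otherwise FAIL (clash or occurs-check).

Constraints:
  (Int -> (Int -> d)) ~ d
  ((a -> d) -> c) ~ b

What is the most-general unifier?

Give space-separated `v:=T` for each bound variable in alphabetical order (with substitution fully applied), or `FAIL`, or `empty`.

Answer: FAIL

Derivation:
step 1: unify (Int -> (Int -> d)) ~ d  [subst: {-} | 1 pending]
  occurs-check fail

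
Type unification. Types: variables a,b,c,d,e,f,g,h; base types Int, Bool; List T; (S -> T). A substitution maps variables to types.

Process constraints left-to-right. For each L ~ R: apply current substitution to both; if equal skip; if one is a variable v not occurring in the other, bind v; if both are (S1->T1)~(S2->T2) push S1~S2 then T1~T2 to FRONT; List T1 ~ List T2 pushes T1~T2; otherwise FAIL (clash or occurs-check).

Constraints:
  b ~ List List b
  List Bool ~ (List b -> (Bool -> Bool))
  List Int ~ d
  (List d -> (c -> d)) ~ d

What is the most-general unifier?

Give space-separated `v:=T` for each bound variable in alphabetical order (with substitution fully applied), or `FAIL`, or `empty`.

step 1: unify b ~ List List b  [subst: {-} | 3 pending]
  occurs-check fail: b in List List b

Answer: FAIL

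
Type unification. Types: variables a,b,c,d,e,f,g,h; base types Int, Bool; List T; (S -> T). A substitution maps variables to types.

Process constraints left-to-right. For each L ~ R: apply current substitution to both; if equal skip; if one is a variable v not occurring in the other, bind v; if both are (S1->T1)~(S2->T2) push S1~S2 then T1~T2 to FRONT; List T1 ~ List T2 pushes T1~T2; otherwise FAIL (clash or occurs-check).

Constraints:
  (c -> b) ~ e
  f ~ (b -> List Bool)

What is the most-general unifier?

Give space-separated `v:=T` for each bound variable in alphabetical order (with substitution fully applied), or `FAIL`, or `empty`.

Answer: e:=(c -> b) f:=(b -> List Bool)

Derivation:
step 1: unify (c -> b) ~ e  [subst: {-} | 1 pending]
  bind e := (c -> b)
step 2: unify f ~ (b -> List Bool)  [subst: {e:=(c -> b)} | 0 pending]
  bind f := (b -> List Bool)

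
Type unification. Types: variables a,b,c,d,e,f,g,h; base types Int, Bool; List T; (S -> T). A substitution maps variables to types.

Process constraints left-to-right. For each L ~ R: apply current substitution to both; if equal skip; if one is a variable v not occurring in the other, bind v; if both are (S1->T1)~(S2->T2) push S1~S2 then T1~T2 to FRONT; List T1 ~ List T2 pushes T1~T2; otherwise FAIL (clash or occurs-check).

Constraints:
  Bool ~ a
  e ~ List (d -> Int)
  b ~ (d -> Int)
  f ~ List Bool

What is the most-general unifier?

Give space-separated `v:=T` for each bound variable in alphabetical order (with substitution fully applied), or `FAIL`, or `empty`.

step 1: unify Bool ~ a  [subst: {-} | 3 pending]
  bind a := Bool
step 2: unify e ~ List (d -> Int)  [subst: {a:=Bool} | 2 pending]
  bind e := List (d -> Int)
step 3: unify b ~ (d -> Int)  [subst: {a:=Bool, e:=List (d -> Int)} | 1 pending]
  bind b := (d -> Int)
step 4: unify f ~ List Bool  [subst: {a:=Bool, e:=List (d -> Int), b:=(d -> Int)} | 0 pending]
  bind f := List Bool

Answer: a:=Bool b:=(d -> Int) e:=List (d -> Int) f:=List Bool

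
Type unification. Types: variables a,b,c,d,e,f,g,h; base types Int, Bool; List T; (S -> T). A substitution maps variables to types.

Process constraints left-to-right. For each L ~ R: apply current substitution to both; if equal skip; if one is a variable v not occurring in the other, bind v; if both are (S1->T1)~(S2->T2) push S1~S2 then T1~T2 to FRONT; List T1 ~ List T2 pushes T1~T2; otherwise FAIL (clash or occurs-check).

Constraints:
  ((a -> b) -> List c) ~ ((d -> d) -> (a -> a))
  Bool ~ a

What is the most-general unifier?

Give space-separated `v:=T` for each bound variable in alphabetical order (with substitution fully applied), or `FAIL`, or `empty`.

step 1: unify ((a -> b) -> List c) ~ ((d -> d) -> (a -> a))  [subst: {-} | 1 pending]
  -> decompose arrow: push (a -> b)~(d -> d), List c~(a -> a)
step 2: unify (a -> b) ~ (d -> d)  [subst: {-} | 2 pending]
  -> decompose arrow: push a~d, b~d
step 3: unify a ~ d  [subst: {-} | 3 pending]
  bind a := d
step 4: unify b ~ d  [subst: {a:=d} | 2 pending]
  bind b := d
step 5: unify List c ~ (d -> d)  [subst: {a:=d, b:=d} | 1 pending]
  clash: List c vs (d -> d)

Answer: FAIL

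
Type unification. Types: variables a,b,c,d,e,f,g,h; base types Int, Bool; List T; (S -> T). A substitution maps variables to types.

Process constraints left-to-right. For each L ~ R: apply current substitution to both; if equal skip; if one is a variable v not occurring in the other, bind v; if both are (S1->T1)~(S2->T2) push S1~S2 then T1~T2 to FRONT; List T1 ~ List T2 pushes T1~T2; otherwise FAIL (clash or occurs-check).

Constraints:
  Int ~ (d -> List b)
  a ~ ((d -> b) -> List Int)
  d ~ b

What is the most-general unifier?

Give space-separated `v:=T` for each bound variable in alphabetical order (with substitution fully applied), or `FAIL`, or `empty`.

Answer: FAIL

Derivation:
step 1: unify Int ~ (d -> List b)  [subst: {-} | 2 pending]
  clash: Int vs (d -> List b)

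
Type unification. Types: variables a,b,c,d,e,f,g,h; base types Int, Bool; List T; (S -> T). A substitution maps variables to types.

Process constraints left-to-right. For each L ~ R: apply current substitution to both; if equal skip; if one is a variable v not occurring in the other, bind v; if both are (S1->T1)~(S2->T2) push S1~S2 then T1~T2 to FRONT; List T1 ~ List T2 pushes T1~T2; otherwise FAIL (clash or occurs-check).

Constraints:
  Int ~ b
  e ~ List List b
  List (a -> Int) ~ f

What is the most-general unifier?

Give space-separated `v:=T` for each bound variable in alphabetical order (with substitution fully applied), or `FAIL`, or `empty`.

Answer: b:=Int e:=List List Int f:=List (a -> Int)

Derivation:
step 1: unify Int ~ b  [subst: {-} | 2 pending]
  bind b := Int
step 2: unify e ~ List List Int  [subst: {b:=Int} | 1 pending]
  bind e := List List Int
step 3: unify List (a -> Int) ~ f  [subst: {b:=Int, e:=List List Int} | 0 pending]
  bind f := List (a -> Int)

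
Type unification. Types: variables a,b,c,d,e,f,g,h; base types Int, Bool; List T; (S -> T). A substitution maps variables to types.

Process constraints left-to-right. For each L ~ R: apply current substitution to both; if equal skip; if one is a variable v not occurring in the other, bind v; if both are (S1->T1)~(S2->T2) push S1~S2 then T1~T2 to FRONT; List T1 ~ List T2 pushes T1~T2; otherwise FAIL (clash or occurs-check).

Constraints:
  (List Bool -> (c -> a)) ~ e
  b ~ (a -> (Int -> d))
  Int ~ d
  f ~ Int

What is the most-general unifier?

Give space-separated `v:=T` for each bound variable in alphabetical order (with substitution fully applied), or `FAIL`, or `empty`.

Answer: b:=(a -> (Int -> Int)) d:=Int e:=(List Bool -> (c -> a)) f:=Int

Derivation:
step 1: unify (List Bool -> (c -> a)) ~ e  [subst: {-} | 3 pending]
  bind e := (List Bool -> (c -> a))
step 2: unify b ~ (a -> (Int -> d))  [subst: {e:=(List Bool -> (c -> a))} | 2 pending]
  bind b := (a -> (Int -> d))
step 3: unify Int ~ d  [subst: {e:=(List Bool -> (c -> a)), b:=(a -> (Int -> d))} | 1 pending]
  bind d := Int
step 4: unify f ~ Int  [subst: {e:=(List Bool -> (c -> a)), b:=(a -> (Int -> d)), d:=Int} | 0 pending]
  bind f := Int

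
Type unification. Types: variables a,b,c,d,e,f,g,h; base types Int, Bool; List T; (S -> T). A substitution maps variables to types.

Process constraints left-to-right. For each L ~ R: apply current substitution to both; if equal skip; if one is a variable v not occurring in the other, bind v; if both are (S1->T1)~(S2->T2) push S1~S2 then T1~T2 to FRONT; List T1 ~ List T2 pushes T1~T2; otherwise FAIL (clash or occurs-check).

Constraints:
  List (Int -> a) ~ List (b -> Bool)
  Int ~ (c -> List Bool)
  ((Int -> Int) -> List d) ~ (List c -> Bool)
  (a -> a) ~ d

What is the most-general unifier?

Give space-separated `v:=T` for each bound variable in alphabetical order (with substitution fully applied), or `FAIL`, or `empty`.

step 1: unify List (Int -> a) ~ List (b -> Bool)  [subst: {-} | 3 pending]
  -> decompose List: push (Int -> a)~(b -> Bool)
step 2: unify (Int -> a) ~ (b -> Bool)  [subst: {-} | 3 pending]
  -> decompose arrow: push Int~b, a~Bool
step 3: unify Int ~ b  [subst: {-} | 4 pending]
  bind b := Int
step 4: unify a ~ Bool  [subst: {b:=Int} | 3 pending]
  bind a := Bool
step 5: unify Int ~ (c -> List Bool)  [subst: {b:=Int, a:=Bool} | 2 pending]
  clash: Int vs (c -> List Bool)

Answer: FAIL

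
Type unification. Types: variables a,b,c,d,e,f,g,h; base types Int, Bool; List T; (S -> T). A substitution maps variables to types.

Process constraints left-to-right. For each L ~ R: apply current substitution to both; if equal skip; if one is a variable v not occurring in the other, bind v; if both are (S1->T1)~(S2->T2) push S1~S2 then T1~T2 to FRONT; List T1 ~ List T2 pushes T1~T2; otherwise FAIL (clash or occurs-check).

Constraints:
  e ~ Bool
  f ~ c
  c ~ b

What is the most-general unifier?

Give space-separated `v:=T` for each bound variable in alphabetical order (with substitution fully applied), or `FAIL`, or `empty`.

step 1: unify e ~ Bool  [subst: {-} | 2 pending]
  bind e := Bool
step 2: unify f ~ c  [subst: {e:=Bool} | 1 pending]
  bind f := c
step 3: unify c ~ b  [subst: {e:=Bool, f:=c} | 0 pending]
  bind c := b

Answer: c:=b e:=Bool f:=b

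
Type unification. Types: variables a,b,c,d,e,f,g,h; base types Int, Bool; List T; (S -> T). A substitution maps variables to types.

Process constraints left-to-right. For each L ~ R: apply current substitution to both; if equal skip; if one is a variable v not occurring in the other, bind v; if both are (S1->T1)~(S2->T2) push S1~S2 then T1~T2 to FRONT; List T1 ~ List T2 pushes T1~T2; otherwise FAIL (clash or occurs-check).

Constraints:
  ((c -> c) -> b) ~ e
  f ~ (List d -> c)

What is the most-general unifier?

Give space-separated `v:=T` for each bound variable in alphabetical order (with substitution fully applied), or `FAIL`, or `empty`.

step 1: unify ((c -> c) -> b) ~ e  [subst: {-} | 1 pending]
  bind e := ((c -> c) -> b)
step 2: unify f ~ (List d -> c)  [subst: {e:=((c -> c) -> b)} | 0 pending]
  bind f := (List d -> c)

Answer: e:=((c -> c) -> b) f:=(List d -> c)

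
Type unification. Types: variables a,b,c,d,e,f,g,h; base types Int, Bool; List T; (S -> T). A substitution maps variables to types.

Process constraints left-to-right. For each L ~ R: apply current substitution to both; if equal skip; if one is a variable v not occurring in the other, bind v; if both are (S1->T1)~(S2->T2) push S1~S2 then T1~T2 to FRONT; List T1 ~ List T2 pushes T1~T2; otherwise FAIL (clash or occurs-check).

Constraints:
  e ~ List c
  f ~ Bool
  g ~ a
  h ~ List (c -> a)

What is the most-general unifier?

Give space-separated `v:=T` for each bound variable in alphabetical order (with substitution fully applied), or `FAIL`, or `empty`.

step 1: unify e ~ List c  [subst: {-} | 3 pending]
  bind e := List c
step 2: unify f ~ Bool  [subst: {e:=List c} | 2 pending]
  bind f := Bool
step 3: unify g ~ a  [subst: {e:=List c, f:=Bool} | 1 pending]
  bind g := a
step 4: unify h ~ List (c -> a)  [subst: {e:=List c, f:=Bool, g:=a} | 0 pending]
  bind h := List (c -> a)

Answer: e:=List c f:=Bool g:=a h:=List (c -> a)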